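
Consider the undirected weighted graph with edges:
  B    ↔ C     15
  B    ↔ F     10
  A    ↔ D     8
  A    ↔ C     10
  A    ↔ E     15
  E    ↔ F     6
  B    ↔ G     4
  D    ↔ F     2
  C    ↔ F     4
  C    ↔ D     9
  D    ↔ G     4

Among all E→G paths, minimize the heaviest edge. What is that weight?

6

A few of the E→G routes:
E→F→D→G: max(6, 2, 4) = 6
E→A→D→G: max(15, 8, 4) = 15
E→F→C→D→G: max(6, 4, 9, 4) = 9
E→F→C→A→D→G: max(6, 4, 10, 8, 4) = 10
E→A→D→C→F→B→G: max(15, 8, 9, 4, 10, 4) = 15
E→F→B→G: max(6, 10, 4) = 10
Best route has worst link 6.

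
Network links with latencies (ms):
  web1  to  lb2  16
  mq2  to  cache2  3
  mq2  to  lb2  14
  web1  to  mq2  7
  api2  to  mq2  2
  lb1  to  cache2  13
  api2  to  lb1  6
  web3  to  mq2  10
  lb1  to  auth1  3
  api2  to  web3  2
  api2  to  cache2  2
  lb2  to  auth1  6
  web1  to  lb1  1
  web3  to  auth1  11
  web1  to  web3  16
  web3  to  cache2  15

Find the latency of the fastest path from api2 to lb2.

15

Some routes from api2 to lb2:
api2 -> lb1 -> auth1 -> lb2: 6 + 3 + 6 = 15
api2 -> web3 -> auth1 -> lb2: 2 + 11 + 6 = 19
api2 -> cache2 -> mq2 -> web1 -> lb1 -> auth1 -> lb2: 2 + 3 + 7 + 1 + 3 + 6 = 22
api2 -> mq2 -> web1 -> lb1 -> auth1 -> lb2: 2 + 7 + 1 + 3 + 6 = 19
api2 -> cache2 -> mq2 -> lb2: 2 + 3 + 14 = 19
api2 -> mq2 -> lb2: 2 + 14 = 16
The minimum is 15 ms.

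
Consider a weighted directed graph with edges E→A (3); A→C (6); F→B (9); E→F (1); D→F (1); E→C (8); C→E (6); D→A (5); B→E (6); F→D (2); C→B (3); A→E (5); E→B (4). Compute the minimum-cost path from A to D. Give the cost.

8

Routes from A to D:
A-E-F-D: 5 + 1 + 2 = 8
A-C-E-F-D: 6 + 6 + 1 + 2 = 15
A-C-B-E-F-D: 6 + 3 + 6 + 1 + 2 = 18
Best route has total 8.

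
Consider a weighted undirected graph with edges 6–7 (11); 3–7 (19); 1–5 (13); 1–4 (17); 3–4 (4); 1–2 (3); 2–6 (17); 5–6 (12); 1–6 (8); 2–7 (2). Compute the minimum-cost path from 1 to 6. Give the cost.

8

Some routes from 1 to 6:
1 -> 6: 8
1 -> 2 -> 7 -> 6: 3 + 2 + 11 = 16
1 -> 2 -> 6: 3 + 17 = 20
Best route has total 8.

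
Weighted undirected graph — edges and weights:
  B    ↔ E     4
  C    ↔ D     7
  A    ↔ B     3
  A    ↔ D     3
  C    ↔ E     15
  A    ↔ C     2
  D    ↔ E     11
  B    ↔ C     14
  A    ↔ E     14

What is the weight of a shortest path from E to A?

7

Some routes from E to A:
E→C→A: 15 + 2 = 17
E→D→A: 11 + 3 = 14
E→A: 14
E→B→C→A: 4 + 14 + 2 = 20
E→D→C→A: 11 + 7 + 2 = 20
E→B→A: 4 + 3 = 7
Shortest: 7.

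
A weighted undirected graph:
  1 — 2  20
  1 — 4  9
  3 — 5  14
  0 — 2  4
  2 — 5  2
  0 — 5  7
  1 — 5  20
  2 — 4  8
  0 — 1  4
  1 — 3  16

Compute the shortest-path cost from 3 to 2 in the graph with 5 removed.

24

Paths from 3 to 2 avoiding 5:
3 → 1 → 2: 16 + 20 = 36
3 → 1 → 0 → 2: 16 + 4 + 4 = 24
3 → 1 → 4 → 2: 16 + 9 + 8 = 33
Best route has total 24.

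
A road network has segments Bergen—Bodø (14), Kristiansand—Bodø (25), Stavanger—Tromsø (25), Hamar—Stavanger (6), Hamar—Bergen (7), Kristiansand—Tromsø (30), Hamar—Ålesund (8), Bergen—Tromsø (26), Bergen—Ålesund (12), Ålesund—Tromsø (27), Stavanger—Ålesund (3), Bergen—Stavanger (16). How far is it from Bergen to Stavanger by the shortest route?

13

Checking several routes:
Bergen - Stavanger: 16
Bergen - Hamar - Stavanger: 7 + 6 = 13
Bergen - Ålesund - Stavanger: 12 + 3 = 15
The minimum is 13 mi.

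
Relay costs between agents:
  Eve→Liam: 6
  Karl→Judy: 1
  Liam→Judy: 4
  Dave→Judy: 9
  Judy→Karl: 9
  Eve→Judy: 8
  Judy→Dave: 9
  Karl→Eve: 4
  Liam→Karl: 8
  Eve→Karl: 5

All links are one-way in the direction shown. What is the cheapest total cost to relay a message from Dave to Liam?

Candidate routes:
Dave -> Judy -> Karl -> Eve -> Liam: 9 + 9 + 4 + 6 = 28
Best route has total 28.

28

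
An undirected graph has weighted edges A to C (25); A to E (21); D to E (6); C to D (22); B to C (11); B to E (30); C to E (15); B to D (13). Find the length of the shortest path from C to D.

Comparing a few candidate routes:
C→B→E→D: 11 + 30 + 6 = 47
C→D: 22
C→A→E→D: 25 + 21 + 6 = 52
C→B→D: 11 + 13 = 24
C→E→D: 15 + 6 = 21
C→E→B→D: 15 + 30 + 13 = 58
Shortest: 21.

21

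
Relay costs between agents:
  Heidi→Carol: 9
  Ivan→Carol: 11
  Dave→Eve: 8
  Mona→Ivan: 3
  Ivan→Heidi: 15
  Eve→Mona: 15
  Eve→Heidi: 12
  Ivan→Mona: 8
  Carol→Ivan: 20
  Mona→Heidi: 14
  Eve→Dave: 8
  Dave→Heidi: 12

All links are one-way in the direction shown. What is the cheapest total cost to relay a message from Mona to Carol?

14

Paths from Mona to Carol:
Mona -> Heidi -> Carol: 14 + 9 = 23
Mona -> Ivan -> Heidi -> Carol: 3 + 15 + 9 = 27
Mona -> Ivan -> Carol: 3 + 11 = 14
Best route has total 14.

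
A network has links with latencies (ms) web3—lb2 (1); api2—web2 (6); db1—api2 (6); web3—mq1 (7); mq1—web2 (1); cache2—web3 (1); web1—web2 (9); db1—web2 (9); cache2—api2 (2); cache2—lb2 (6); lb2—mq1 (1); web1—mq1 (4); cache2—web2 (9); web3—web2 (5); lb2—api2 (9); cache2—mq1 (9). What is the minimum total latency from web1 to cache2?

7

Some routes from web1 to cache2:
web1→mq1→lb2→cache2: 4 + 1 + 6 = 11
web1→mq1→web2→web3→cache2: 4 + 1 + 5 + 1 = 11
web1→mq1→lb2→web3→cache2: 4 + 1 + 1 + 1 = 7
Shortest: 7 ms.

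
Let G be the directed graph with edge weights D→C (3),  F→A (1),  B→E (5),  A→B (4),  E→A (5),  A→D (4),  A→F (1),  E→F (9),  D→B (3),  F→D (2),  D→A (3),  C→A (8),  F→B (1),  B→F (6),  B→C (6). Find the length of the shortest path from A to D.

Routes from A to D:
A -> B -> F -> D: 4 + 6 + 2 = 12
A -> F -> D: 1 + 2 = 3
A -> D: 4
A -> B -> E -> F -> D: 4 + 5 + 9 + 2 = 20
Best route has total 3.

3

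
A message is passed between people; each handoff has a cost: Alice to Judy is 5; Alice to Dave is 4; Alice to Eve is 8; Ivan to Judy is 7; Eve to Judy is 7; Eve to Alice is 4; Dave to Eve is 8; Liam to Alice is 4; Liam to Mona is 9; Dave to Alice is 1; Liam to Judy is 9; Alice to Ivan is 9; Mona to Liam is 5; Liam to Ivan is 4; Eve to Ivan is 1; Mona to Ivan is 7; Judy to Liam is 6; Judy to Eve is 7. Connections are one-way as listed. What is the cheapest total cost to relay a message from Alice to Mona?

20

Checking several routes:
Alice→Judy→Liam→Mona: 5 + 6 + 9 = 20
Alice→Eve→Ivan→Judy→Liam→Mona: 8 + 1 + 7 + 6 + 9 = 31
Alice→Dave→Eve→Judy→Liam→Mona: 4 + 8 + 7 + 6 + 9 = 34
Alice→Eve→Judy→Liam→Mona: 8 + 7 + 6 + 9 = 30
Alice→Ivan→Judy→Liam→Mona: 9 + 7 + 6 + 9 = 31
The minimum is 20.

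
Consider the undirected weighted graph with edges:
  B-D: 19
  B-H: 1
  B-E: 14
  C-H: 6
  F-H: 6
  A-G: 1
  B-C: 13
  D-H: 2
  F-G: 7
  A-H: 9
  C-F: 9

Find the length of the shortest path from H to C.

A few of the H→C routes:
H -> C: 6
H -> F -> C: 6 + 9 = 15
H -> B -> C: 1 + 13 = 14
Shortest: 6.

6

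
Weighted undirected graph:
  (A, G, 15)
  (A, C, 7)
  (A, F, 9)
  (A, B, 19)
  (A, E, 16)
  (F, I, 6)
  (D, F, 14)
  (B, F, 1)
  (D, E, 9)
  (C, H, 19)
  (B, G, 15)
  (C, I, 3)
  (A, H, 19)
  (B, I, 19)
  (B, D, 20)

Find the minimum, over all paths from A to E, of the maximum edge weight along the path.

14

A few of the A→E routes:
A -> C -> I -> B -> F -> D -> E: max(7, 3, 19, 1, 14, 9) = 19
A -> C -> I -> F -> D -> E: max(7, 3, 6, 14, 9) = 14
A -> F -> D -> E: max(9, 14, 9) = 14
A -> E: max(16) = 16
A -> G -> B -> F -> D -> E: max(15, 15, 1, 14, 9) = 15
A -> G -> B -> I -> F -> D -> E: max(15, 15, 19, 6, 14, 9) = 19
Smallest bottleneck: 14.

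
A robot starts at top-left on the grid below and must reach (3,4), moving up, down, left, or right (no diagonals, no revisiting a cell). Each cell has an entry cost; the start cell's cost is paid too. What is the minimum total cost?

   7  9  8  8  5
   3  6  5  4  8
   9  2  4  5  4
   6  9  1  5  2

30

Best path: r0c0→r1c0→r1c1→r2c1→r2c2→r3c2→r3c3→r3c4
Cost: 7 + 3 + 6 + 2 + 4 + 1 + 5 + 2 = 30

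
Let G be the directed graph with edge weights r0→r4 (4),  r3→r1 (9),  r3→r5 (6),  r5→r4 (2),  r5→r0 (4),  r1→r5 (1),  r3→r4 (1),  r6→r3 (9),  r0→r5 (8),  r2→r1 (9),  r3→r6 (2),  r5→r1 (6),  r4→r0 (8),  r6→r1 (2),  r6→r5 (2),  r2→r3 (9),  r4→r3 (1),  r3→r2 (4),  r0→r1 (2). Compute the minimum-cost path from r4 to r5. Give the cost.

5

Comparing a few candidate routes:
r4 -> r3 -> r6 -> r1 -> r5: 1 + 2 + 2 + 1 = 6
r4 -> r3 -> r6 -> r5: 1 + 2 + 2 = 5
r4 -> r3 -> r5: 1 + 6 = 7
r4 -> r3 -> r1 -> r5: 1 + 9 + 1 = 11
Best route has total 5.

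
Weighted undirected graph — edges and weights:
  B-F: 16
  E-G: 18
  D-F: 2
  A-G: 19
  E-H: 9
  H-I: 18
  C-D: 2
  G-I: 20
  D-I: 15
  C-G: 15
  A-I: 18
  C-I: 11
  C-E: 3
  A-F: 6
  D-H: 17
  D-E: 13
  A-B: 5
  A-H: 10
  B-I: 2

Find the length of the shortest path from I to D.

13

A few of the I→D routes:
I - B - A - F - D: 2 + 5 + 6 + 2 = 15
I - C - D: 11 + 2 = 13
I - D: 15
Shortest: 13.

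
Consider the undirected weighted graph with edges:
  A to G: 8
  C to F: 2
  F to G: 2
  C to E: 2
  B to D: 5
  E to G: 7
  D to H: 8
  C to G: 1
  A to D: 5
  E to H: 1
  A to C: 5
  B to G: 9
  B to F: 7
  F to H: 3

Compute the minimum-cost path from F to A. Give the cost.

Some routes from F to A:
F→G→C→A: 2 + 1 + 5 = 8
F→G→A: 2 + 8 = 10
F→C→A: 2 + 5 = 7
Best route has total 7.

7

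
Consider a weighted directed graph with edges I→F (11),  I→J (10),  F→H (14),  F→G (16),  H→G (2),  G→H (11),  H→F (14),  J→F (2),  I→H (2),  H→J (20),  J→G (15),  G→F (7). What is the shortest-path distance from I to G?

Some routes from I to G:
I - F - G: 11 + 16 = 27
I - J - F - H - G: 10 + 2 + 14 + 2 = 28
I - J - F - G: 10 + 2 + 16 = 28
I - H - G: 2 + 2 = 4
I - F - H - G: 11 + 14 + 2 = 27
I - J - G: 10 + 15 = 25
The minimum is 4.

4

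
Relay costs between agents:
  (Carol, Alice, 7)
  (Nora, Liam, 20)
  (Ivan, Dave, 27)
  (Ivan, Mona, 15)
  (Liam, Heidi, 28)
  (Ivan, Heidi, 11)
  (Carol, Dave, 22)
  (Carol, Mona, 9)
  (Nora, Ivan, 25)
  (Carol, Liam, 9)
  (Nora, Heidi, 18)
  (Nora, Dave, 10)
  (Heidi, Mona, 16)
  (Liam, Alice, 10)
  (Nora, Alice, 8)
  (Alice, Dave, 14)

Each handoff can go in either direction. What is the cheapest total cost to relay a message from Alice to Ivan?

31

Some routes from Alice to Ivan:
Alice-Carol-Mona-Ivan: 7 + 9 + 15 = 31
Alice-Dave-Ivan: 14 + 27 = 41
Alice-Nora-Heidi-Ivan: 8 + 18 + 11 = 37
Alice-Nora-Ivan: 8 + 25 = 33
Best route has total 31.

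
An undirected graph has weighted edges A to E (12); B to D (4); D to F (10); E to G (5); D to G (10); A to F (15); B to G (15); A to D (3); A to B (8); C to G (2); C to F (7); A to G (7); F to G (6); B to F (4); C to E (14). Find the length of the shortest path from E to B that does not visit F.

Some routes from E to B avoiding F:
E -> G -> A -> B: 5 + 7 + 8 = 20
E -> A -> D -> B: 12 + 3 + 4 = 19
E -> G -> B: 5 + 15 = 20
E -> G -> D -> B: 5 + 10 + 4 = 19
E -> G -> A -> D -> B: 5 + 7 + 3 + 4 = 19
Best route has total 19.

19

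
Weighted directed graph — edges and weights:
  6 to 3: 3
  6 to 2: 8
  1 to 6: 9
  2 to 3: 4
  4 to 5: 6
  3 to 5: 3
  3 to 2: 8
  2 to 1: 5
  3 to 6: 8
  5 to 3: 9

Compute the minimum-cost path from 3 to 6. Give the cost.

8

Routes from 3 to 6:
3 -> 2 -> 1 -> 6: 8 + 5 + 9 = 22
3 -> 6: 8
Best route has total 8.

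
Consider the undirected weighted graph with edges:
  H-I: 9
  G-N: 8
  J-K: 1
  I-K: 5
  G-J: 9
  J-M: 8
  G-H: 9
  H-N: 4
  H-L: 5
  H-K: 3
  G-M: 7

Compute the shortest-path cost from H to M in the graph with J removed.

16

Routes from H to M avoiding J:
H -> N -> G -> M: 4 + 8 + 7 = 19
H -> G -> M: 9 + 7 = 16
The minimum is 16.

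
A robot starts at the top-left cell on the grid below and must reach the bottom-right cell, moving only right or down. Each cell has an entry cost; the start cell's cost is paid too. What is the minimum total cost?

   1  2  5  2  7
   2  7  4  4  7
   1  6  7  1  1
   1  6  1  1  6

Path r0c0→r1c0→r2c0→r3c0→r3c1→r3c2→r3c3→r3c4: 1 + 2 + 1 + 1 + 6 + 1 + 1 + 6 = 19.

19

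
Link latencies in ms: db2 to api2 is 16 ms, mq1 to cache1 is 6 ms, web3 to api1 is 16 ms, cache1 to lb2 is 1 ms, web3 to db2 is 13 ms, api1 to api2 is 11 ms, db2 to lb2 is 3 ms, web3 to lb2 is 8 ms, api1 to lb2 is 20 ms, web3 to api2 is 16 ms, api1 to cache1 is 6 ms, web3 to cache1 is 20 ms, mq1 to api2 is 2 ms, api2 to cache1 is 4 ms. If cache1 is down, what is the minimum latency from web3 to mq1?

Some routes from web3 to mq1 avoiding cache1:
web3 → db2 → api2 → mq1: 13 + 16 + 2 = 31
web3 → lb2 → db2 → api2 → mq1: 8 + 3 + 16 + 2 = 29
web3 → api1 → api2 → mq1: 16 + 11 + 2 = 29
web3 → lb2 → api1 → api2 → mq1: 8 + 20 + 11 + 2 = 41
web3 → api2 → mq1: 16 + 2 = 18
The minimum is 18 ms.

18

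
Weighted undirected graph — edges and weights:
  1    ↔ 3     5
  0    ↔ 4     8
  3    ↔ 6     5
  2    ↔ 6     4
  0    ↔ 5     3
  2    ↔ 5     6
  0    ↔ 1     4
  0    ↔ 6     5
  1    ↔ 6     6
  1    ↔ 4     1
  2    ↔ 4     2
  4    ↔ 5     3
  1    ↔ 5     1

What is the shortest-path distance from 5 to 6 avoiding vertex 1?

Routes from 5 to 6 avoiding 1:
5 -> 4 -> 2 -> 6: 3 + 2 + 4 = 9
5 -> 2 -> 4 -> 0 -> 6: 6 + 2 + 8 + 5 = 21
5 -> 4 -> 0 -> 6: 3 + 8 + 5 = 16
5 -> 2 -> 6: 6 + 4 = 10
5 -> 0 -> 4 -> 2 -> 6: 3 + 8 + 2 + 4 = 17
5 -> 0 -> 6: 3 + 5 = 8
Best route has total 8.

8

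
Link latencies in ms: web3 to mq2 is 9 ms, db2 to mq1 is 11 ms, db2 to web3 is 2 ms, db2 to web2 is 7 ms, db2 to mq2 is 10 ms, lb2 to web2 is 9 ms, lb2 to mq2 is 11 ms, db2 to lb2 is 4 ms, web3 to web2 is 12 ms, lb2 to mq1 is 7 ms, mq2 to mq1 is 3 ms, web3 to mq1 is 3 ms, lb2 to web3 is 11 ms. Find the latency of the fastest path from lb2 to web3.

Some routes from lb2 to web3:
lb2 -> web3: 11
lb2 -> web2 -> db2 -> web3: 9 + 7 + 2 = 18
lb2 -> mq1 -> web3: 7 + 3 = 10
lb2 -> mq2 -> mq1 -> web3: 11 + 3 + 3 = 17
lb2 -> db2 -> web3: 4 + 2 = 6
lb2 -> db2 -> mq1 -> web3: 4 + 11 + 3 = 18
The minimum is 6 ms.

6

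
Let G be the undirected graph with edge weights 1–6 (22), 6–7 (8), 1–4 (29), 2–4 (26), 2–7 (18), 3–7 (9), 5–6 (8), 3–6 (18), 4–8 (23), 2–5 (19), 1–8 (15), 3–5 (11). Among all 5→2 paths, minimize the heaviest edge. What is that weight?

18

Some routes from 5 to 2:
5→6→3→7→2: max(8, 18, 9, 18) = 18
5→6→7→2: max(8, 8, 18) = 18
5→3→6→7→2: max(11, 18, 8, 18) = 18
5→3→7→2: max(11, 9, 18) = 18
Best route has worst link 18.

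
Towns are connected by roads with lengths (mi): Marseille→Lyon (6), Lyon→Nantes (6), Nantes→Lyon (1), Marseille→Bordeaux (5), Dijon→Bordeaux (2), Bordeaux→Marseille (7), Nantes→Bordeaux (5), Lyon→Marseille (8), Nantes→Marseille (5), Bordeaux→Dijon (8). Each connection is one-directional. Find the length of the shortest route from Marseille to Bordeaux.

5

Paths from Marseille to Bordeaux:
Marseille -> Lyon -> Nantes -> Bordeaux: 6 + 6 + 5 = 17
Marseille -> Bordeaux: 5
Best route has total 5 mi.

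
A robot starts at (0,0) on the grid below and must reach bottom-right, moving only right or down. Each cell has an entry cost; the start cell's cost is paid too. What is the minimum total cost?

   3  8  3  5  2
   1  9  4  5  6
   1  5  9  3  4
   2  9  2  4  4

26

Take [0,0] -> [1,0] -> [2,0] -> [3,0] -> [3,1] -> [3,2] -> [3,3] -> [3,4] for a total of 3 + 1 + 1 + 2 + 9 + 2 + 4 + 4 = 26.
(Top row then right column would cost 35.)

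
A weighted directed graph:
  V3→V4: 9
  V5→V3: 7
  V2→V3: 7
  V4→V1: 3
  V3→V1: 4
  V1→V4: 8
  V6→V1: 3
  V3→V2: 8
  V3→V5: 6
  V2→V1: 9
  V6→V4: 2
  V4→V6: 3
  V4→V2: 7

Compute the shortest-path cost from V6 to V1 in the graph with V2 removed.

3

Candidate routes:
V6→V1: 3
V6→V4→V1: 2 + 3 = 5
Shortest: 3.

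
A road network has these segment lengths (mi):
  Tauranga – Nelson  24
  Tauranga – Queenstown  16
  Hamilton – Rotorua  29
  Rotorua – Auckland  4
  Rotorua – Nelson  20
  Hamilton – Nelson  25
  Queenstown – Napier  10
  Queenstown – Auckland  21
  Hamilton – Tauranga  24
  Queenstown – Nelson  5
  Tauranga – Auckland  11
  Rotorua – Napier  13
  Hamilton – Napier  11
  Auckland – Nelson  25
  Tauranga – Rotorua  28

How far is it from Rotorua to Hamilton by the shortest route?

Some routes from Rotorua to Hamilton:
Rotorua - Napier - Hamilton: 13 + 11 = 24
Rotorua - Auckland - Queenstown - Napier - Hamilton: 4 + 21 + 10 + 11 = 46
Rotorua - Hamilton: 29
Rotorua - Auckland - Tauranga - Hamilton: 4 + 11 + 24 = 39
Rotorua - Nelson - Queenstown - Napier - Hamilton: 20 + 5 + 10 + 11 = 46
Rotorua - Nelson - Hamilton: 20 + 25 = 45
Best route has total 24 mi.

24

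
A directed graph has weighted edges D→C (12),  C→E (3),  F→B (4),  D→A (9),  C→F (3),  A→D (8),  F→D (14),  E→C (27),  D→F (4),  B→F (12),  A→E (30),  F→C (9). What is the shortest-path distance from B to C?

21

Routes from B to C:
B -> F -> C: 12 + 9 = 21
B -> F -> D -> C: 12 + 14 + 12 = 38
B -> F -> D -> A -> E -> C: 12 + 14 + 9 + 30 + 27 = 92
Best route has total 21.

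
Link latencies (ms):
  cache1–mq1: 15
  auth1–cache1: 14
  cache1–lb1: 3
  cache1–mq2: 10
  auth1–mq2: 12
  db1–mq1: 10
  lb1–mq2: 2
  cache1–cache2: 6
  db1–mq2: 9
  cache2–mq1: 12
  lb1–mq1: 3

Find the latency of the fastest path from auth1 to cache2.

A few of the auth1→cache2 routes:
auth1-cache1-lb1-mq1-cache2: 14 + 3 + 3 + 12 = 32
auth1-mq2-lb1-mq1-cache2: 12 + 2 + 3 + 12 = 29
auth1-mq2-lb1-cache1-cache2: 12 + 2 + 3 + 6 = 23
auth1-cache1-cache2: 14 + 6 = 20
auth1-mq2-cache1-cache2: 12 + 10 + 6 = 28
Best route has total 20 ms.

20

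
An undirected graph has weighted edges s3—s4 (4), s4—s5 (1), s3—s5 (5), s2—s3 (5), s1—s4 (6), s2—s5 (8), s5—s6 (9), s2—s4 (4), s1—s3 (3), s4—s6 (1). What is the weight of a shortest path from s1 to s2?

Checking several routes:
s1→s4→s5→s2: 6 + 1 + 8 = 15
s1→s3→s5→s4→s2: 3 + 5 + 1 + 4 = 13
s1→s3→s4→s2: 3 + 4 + 4 = 11
s1→s3→s2: 3 + 5 = 8
s1→s4→s2: 6 + 4 = 10
Shortest: 8.

8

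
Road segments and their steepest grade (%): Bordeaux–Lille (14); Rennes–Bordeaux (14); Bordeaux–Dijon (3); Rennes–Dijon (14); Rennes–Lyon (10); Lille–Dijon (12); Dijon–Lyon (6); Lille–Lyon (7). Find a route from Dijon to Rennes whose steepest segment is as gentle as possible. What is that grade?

Checking several routes:
Dijon -> Bordeaux -> Rennes: max(3, 14) = 14
Dijon -> Lyon -> Lille -> Bordeaux -> Rennes: max(6, 7, 14, 14) = 14
Dijon -> Bordeaux -> Lille -> Lyon -> Rennes: max(3, 14, 7, 10) = 14
Dijon -> Lyon -> Rennes: max(6, 10) = 10
Dijon -> Lille -> Lyon -> Rennes: max(12, 7, 10) = 12
Smallest bottleneck: 10%.

10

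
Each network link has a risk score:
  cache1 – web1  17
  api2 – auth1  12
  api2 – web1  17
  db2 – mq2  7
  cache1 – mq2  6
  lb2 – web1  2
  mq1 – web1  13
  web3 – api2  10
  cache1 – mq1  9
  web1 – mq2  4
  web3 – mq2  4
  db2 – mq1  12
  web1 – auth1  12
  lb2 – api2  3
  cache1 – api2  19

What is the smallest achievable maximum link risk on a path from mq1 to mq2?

A few of the mq1→mq2 routes:
mq1 - web1 - mq2: max(13, 4) = 13
mq1 - web1 - auth1 - api2 - web3 - mq2: max(13, 12, 12, 10, 4) = 13
mq1 - cache1 - mq2: max(9, 6) = 9
mq1 - db2 - mq2: max(12, 7) = 12
Best route has worst link 9.

9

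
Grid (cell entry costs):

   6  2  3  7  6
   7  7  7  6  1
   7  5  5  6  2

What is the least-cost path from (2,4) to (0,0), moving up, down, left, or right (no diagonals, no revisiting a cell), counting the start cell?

27

Cheapest: (2,4) → (1,4) → (0,4) → (0,3) → (0,2) → (0,1) → (0,0)
  2 + 1 + 6 + 7 + 3 + 2 + 6 = 27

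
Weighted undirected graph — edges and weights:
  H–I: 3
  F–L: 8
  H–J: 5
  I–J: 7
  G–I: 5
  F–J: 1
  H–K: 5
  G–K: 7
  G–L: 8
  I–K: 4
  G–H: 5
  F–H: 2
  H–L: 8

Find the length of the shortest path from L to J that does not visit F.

Checking several routes:
L→G→I→J: 8 + 5 + 7 = 20
L→G→I→H→J: 8 + 5 + 3 + 5 = 21
L→H→J: 8 + 5 = 13
L→G→H→J: 8 + 5 + 5 = 18
L→H→I→J: 8 + 3 + 7 = 18
Best route has total 13.

13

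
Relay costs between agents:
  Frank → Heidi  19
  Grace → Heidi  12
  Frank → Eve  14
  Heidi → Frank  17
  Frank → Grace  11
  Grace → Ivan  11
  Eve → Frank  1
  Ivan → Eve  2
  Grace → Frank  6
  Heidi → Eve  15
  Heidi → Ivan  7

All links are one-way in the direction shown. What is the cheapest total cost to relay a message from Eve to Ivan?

23

Paths from Eve to Ivan:
Eve-Frank-Grace-Heidi-Ivan: 1 + 11 + 12 + 7 = 31
Eve-Frank-Heidi-Ivan: 1 + 19 + 7 = 27
Eve-Frank-Grace-Ivan: 1 + 11 + 11 = 23
Best route has total 23.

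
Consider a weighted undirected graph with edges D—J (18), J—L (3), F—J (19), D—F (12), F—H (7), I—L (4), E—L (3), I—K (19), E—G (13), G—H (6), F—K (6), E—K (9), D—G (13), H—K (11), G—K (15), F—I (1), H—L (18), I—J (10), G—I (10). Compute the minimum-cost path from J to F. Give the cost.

Comparing a few candidate routes:
J -> L -> E -> K -> F: 3 + 3 + 9 + 6 = 21
J -> L -> I -> F: 3 + 4 + 1 = 8
J -> F: 19
J -> L -> H -> F: 3 + 18 + 7 = 28
J -> I -> F: 10 + 1 = 11
Shortest: 8.

8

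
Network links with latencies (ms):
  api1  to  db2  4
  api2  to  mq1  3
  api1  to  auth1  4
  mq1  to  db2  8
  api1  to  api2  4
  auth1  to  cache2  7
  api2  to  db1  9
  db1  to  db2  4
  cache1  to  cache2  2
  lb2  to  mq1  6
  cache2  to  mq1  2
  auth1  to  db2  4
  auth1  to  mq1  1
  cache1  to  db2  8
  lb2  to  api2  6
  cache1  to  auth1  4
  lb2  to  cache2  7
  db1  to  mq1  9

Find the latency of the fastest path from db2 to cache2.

A few of the db2→cache2 routes:
db2-auth1-cache1-cache2: 4 + 4 + 2 = 10
db2-cache1-cache2: 8 + 2 = 10
db2-auth1-mq1-cache2: 4 + 1 + 2 = 7
db2-api1-auth1-mq1-cache2: 4 + 4 + 1 + 2 = 11
db2-mq1-cache2: 8 + 2 = 10
db2-auth1-cache2: 4 + 7 = 11
The minimum is 7 ms.

7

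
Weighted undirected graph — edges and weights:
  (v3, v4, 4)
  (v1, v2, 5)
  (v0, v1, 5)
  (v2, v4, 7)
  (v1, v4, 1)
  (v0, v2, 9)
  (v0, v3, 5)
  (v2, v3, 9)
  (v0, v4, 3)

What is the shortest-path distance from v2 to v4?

Some routes from v2 to v4:
v2 → v3 → v4: 9 + 4 = 13
v2 → v1 → v0 → v4: 5 + 5 + 3 = 13
v2 → v0 → v4: 9 + 3 = 12
v2 → v4: 7
v2 → v1 → v4: 5 + 1 = 6
v2 → v0 → v1 → v4: 9 + 5 + 1 = 15
The minimum is 6.

6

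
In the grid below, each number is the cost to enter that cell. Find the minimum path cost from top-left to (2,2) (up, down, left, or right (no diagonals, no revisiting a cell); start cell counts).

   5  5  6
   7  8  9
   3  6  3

24

Path [0,0]→[1,0]→[2,0]→[2,1]→[2,2]: 5 + 7 + 3 + 6 + 3 = 24.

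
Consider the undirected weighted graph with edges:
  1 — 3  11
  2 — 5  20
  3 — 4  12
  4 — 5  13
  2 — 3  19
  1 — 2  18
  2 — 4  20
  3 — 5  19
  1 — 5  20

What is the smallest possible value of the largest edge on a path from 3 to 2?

Comparing a few candidate routes:
3 → 4 → 2: max(12, 20) = 20
3 → 4 → 5 → 2: max(12, 13, 20) = 20
3 → 4 → 5 → 1 → 2: max(12, 13, 20, 18) = 20
3 → 2: max(19) = 19
3 → 1 → 2: max(11, 18) = 18
Best route has worst link 18.

18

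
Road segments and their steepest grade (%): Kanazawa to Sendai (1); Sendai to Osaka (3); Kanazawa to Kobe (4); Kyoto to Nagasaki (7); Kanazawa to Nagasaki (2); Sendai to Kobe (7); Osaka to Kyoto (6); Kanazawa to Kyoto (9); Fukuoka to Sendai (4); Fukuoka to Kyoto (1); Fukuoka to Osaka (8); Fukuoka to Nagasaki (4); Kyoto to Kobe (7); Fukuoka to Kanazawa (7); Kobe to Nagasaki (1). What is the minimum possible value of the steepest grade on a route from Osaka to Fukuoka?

4

Checking several routes:
Osaka-Sendai-Kanazawa-Nagasaki-Fukuoka: max(3, 1, 2, 4) = 4
Osaka-Sendai-Kanazawa-Kobe-Nagasaki-Fukuoka: max(3, 1, 4, 1, 4) = 4
Osaka-Kyoto-Nagasaki-Kobe-Kanazawa-Sendai-Fukuoka: max(6, 7, 1, 4, 1, 4) = 7
Osaka-Kyoto-Fukuoka: max(6, 1) = 6
Osaka-Sendai-Fukuoka: max(3, 4) = 4
Smallest bottleneck: 4%.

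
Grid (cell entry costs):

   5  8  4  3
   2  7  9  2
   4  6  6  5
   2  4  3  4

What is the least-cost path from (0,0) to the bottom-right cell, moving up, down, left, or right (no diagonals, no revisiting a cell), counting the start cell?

24

Cheapest: r0c0 → r1c0 → r2c0 → r3c0 → r3c1 → r3c2 → r3c3
  5 + 2 + 4 + 2 + 4 + 3 + 4 = 24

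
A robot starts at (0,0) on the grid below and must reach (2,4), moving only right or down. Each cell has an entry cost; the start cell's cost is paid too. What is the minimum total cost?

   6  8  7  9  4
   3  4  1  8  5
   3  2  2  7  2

25

Best path: (0,0) -> (1,0) -> (1,1) -> (1,2) -> (2,2) -> (2,3) -> (2,4)
Cost: 6 + 3 + 4 + 1 + 2 + 7 + 2 = 25
For comparison, the top-then-right route costs 41.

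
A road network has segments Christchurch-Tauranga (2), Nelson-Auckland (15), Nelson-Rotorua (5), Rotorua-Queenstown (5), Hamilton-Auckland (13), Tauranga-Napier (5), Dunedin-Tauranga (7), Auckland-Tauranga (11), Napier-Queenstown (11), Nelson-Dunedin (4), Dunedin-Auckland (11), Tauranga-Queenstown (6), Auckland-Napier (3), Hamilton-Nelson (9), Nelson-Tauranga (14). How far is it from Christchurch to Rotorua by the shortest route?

Some routes from Christchurch to Rotorua:
Christchurch - Tauranga - Dunedin - Nelson - Rotorua: 2 + 7 + 4 + 5 = 18
Christchurch - Tauranga - Napier - Queenstown - Rotorua: 2 + 5 + 11 + 5 = 23
Christchurch - Tauranga - Nelson - Rotorua: 2 + 14 + 5 = 21
Christchurch - Tauranga - Queenstown - Rotorua: 2 + 6 + 5 = 13
Christchurch - Tauranga - Napier - Auckland - Nelson - Rotorua: 2 + 5 + 3 + 15 + 5 = 30
Christchurch - Tauranga - Napier - Auckland - Dunedin - Nelson - Rotorua: 2 + 5 + 3 + 11 + 4 + 5 = 30
Best route has total 13 km.

13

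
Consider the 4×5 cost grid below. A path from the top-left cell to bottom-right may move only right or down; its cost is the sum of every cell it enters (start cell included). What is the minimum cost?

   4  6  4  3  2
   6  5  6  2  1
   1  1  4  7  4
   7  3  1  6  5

27

Path (0,0) → (1,0) → (2,0) → (2,1) → (3,1) → (3,2) → (3,3) → (3,4): 4 + 6 + 1 + 1 + 3 + 1 + 6 + 5 = 27.
For comparison, the top-then-right route costs 29.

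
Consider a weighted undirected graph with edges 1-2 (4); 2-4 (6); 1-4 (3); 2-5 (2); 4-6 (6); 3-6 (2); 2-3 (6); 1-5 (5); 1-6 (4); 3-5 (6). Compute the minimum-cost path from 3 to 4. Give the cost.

8

A few of the 3→4 routes:
3-2-4: 6 + 6 = 12
3-6-4: 2 + 6 = 8
3-6-1-4: 2 + 4 + 3 = 9
3-5-2-4: 6 + 2 + 6 = 14
3-2-1-4: 6 + 4 + 3 = 13
Shortest: 8.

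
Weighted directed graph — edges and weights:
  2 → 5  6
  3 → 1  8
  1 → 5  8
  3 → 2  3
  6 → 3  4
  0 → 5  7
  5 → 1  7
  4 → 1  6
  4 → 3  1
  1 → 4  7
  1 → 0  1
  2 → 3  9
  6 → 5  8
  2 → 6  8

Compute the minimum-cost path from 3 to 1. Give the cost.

Candidate routes:
3 - 2 - 6 - 5 - 1: 3 + 8 + 8 + 7 = 26
3 - 2 - 5 - 1: 3 + 6 + 7 = 16
3 - 1: 8
Best route has total 8.

8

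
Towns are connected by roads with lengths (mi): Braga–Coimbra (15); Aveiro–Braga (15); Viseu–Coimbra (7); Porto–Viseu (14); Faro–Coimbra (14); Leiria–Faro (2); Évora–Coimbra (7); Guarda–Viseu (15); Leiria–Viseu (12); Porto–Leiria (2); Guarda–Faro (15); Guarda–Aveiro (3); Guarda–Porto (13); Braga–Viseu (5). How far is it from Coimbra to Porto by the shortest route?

18

Comparing a few candidate routes:
Coimbra → Faro → Leiria → Porto: 14 + 2 + 2 = 18
Coimbra → Viseu → Porto: 7 + 14 = 21
Coimbra → Viseu → Leiria → Porto: 7 + 12 + 2 = 21
Shortest: 18 mi.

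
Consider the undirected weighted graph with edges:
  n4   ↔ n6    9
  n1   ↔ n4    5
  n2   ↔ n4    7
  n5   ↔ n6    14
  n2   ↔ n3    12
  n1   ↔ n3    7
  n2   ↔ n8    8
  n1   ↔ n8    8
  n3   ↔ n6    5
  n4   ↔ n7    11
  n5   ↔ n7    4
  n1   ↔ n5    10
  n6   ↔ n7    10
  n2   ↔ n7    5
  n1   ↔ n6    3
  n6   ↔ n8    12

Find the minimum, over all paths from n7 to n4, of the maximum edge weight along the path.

7

A few of the n7→n4 routes:
n7 → n2 → n4: max(5, 7) = 7
n7 → n2 → n8 → n1 → n4: max(5, 8, 8, 5) = 8
n7 → n2 → n8 → n1 → n3 → n6 → n4: max(5, 8, 8, 7, 5, 9) = 9
n7 → n2 → n8 → n1 → n6 → n4: max(5, 8, 8, 3, 9) = 9
Best route has worst link 7.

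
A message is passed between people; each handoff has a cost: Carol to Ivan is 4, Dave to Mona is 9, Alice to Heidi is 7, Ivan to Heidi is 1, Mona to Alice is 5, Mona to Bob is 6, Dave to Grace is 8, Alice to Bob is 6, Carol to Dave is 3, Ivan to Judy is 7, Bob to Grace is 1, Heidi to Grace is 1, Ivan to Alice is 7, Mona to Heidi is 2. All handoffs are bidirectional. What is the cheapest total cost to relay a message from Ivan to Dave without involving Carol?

10

Checking several routes:
Ivan - Heidi - Grace - Dave: 1 + 1 + 8 = 10
Ivan - Heidi - Mona - Bob - Grace - Dave: 1 + 2 + 6 + 1 + 8 = 18
Ivan - Alice - Mona - Dave: 7 + 5 + 9 = 21
Ivan - Heidi - Grace - Bob - Mona - Dave: 1 + 1 + 1 + 6 + 9 = 18
Ivan - Heidi - Mona - Dave: 1 + 2 + 9 = 12
Ivan - Heidi - Alice - Mona - Dave: 1 + 7 + 5 + 9 = 22
The minimum is 10.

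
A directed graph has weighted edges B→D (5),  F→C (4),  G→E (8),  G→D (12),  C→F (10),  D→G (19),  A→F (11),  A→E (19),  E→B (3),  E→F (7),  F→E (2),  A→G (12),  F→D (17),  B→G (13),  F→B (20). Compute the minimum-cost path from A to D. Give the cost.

Some routes from A to D:
A→E→B→D: 19 + 3 + 5 = 27
A→F→E→B→D: 11 + 2 + 3 + 5 = 21
A→G→D: 12 + 12 = 24
Shortest: 21.

21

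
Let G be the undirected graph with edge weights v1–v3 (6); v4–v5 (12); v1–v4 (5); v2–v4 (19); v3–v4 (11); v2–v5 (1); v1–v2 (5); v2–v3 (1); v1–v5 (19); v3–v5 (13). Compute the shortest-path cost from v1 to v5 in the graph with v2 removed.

17

Comparing a few candidate routes:
v1 - v3 - v5: 6 + 13 = 19
v1 - v4 - v5: 5 + 12 = 17
v1 - v5: 19
The minimum is 17.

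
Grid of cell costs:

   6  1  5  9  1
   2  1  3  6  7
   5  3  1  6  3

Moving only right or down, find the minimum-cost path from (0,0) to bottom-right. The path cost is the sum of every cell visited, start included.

21

Best path: [0,0]→[0,1]→[1,1]→[1,2]→[2,2]→[2,3]→[2,4]
Cost: 6 + 1 + 1 + 3 + 1 + 6 + 3 = 21
For comparison, the top-then-right route costs 32.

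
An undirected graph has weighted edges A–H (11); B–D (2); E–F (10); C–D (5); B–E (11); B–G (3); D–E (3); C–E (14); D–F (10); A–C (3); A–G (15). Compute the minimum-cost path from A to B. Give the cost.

10

Some routes from A to B:
A → C → D → B: 3 + 5 + 2 = 10
A → C → E → D → B: 3 + 14 + 3 + 2 = 22
A → G → B: 15 + 3 = 18
Best route has total 10.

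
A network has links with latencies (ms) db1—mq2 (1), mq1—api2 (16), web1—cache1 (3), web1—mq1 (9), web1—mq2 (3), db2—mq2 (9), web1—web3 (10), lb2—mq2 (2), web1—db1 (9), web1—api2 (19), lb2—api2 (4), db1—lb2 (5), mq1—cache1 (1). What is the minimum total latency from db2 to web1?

A few of the db2→web1 routes:
db2 - mq2 - web1: 9 + 3 = 12
db2 - mq2 - db1 - lb2 - api2 - web1: 9 + 1 + 5 + 4 + 19 = 38
db2 - mq2 - lb2 - api2 - web1: 9 + 2 + 4 + 19 = 34
db2 - mq2 - lb2 - db1 - web1: 9 + 2 + 5 + 9 = 25
db2 - mq2 - lb2 - api2 - mq1 - cache1 - web1: 9 + 2 + 4 + 16 + 1 + 3 = 35
db2 - mq2 - db1 - web1: 9 + 1 + 9 = 19
Best route has total 12 ms.

12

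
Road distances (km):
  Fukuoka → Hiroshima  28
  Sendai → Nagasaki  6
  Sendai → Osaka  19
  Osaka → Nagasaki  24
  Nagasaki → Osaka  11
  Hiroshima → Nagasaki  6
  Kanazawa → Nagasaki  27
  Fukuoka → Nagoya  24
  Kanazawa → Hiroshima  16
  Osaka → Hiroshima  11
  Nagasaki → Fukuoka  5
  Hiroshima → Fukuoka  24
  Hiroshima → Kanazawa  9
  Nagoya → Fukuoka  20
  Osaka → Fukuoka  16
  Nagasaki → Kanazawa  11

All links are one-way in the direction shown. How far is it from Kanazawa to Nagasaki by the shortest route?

22

Paths from Kanazawa to Nagasaki:
Kanazawa-Nagasaki: 27
Kanazawa-Hiroshima-Nagasaki: 16 + 6 = 22
Best route has total 22 km.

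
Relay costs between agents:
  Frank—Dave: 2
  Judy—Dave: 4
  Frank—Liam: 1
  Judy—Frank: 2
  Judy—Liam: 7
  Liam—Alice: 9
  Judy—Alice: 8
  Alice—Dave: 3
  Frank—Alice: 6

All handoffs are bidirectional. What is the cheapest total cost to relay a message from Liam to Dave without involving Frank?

11

Comparing a few candidate routes:
Liam→Judy→Alice→Dave: 7 + 8 + 3 = 18
Liam→Judy→Dave: 7 + 4 = 11
Liam→Alice→Dave: 9 + 3 = 12
Shortest: 11.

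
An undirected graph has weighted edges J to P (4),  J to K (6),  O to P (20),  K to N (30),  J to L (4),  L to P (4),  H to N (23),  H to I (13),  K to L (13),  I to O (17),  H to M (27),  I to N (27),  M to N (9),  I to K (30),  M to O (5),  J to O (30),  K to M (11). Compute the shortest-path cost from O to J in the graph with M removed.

Checking several routes:
O → J: 30
O → P → L → J: 20 + 4 + 4 = 28
O → I → K → J: 17 + 30 + 6 = 53
O → P → J: 20 + 4 = 24
O → P → L → K → J: 20 + 4 + 13 + 6 = 43
O → I → K → L → J: 17 + 30 + 13 + 4 = 64
The minimum is 24.

24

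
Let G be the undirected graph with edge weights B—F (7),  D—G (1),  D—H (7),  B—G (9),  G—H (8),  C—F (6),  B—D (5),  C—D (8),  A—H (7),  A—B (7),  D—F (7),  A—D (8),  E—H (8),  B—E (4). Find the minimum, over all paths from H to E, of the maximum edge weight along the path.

7

Comparing a few candidate routes:
H → G → D → F → B → E: max(8, 1, 7, 7, 4) = 8
H → G → D → C → F → B → E: max(8, 1, 8, 6, 7, 4) = 8
H → G → D → B → E: max(8, 1, 5, 4) = 8
H → A → B → E: max(7, 7, 4) = 7
H → D → B → E: max(7, 5, 4) = 7
H → D → F → B → E: max(7, 7, 7, 4) = 7
Smallest bottleneck: 7.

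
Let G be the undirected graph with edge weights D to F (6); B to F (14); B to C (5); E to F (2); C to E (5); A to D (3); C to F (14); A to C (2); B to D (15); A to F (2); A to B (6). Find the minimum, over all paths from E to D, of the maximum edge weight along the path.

3

Some routes from E to D:
E-C-B-A-F-D: max(5, 5, 6, 2, 6) = 6
E-C-A-F-D: max(5, 2, 2, 6) = 6
E-C-B-A-D: max(5, 5, 6, 3) = 6
E-C-A-D: max(5, 2, 3) = 5
E-F-D: max(2, 6) = 6
E-F-A-D: max(2, 2, 3) = 3
Smallest bottleneck: 3.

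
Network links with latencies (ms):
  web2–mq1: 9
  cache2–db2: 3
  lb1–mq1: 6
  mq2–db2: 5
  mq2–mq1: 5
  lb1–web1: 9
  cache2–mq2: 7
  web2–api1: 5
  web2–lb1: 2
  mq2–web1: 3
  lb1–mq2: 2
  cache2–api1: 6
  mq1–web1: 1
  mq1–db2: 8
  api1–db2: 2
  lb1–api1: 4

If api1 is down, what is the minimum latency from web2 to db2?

Some routes from web2 to db2 avoiding api1:
web2 -> lb1 -> mq2 -> cache2 -> db2: 2 + 2 + 7 + 3 = 14
web2 -> lb1 -> mq2 -> web1 -> mq1 -> db2: 2 + 2 + 3 + 1 + 8 = 16
web2 -> lb1 -> mq1 -> web1 -> mq2 -> db2: 2 + 6 + 1 + 3 + 5 = 17
web2 -> lb1 -> mq2 -> db2: 2 + 2 + 5 = 9
web2 -> lb1 -> mq1 -> db2: 2 + 6 + 8 = 16
The minimum is 9 ms.

9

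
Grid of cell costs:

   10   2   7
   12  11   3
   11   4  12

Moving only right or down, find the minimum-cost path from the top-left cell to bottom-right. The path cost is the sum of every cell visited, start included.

Take [0,0] [0,1] [0,2] [1,2] [2,2] for a total of 10 + 2 + 7 + 3 + 12 = 34.

34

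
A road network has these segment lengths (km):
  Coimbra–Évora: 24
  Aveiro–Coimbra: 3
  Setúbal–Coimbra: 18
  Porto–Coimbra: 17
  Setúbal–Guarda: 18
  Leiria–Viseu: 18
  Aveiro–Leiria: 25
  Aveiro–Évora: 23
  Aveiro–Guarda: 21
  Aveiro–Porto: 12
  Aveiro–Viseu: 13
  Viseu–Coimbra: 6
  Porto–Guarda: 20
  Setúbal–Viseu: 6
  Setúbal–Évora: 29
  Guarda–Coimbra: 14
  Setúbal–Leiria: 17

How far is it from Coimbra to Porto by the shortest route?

15

Some routes from Coimbra to Porto:
Coimbra → Viseu → Aveiro → Porto: 6 + 13 + 12 = 31
Coimbra → Porto: 17
Coimbra → Aveiro → Porto: 3 + 12 = 15
Shortest: 15 km.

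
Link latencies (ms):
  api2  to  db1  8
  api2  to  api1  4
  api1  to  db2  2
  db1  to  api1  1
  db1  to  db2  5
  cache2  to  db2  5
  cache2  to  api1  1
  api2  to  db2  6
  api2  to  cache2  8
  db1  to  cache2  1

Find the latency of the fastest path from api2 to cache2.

Comparing a few candidate routes:
api2 - db1 - cache2: 8 + 1 = 9
api2 - api1 - db1 - cache2: 4 + 1 + 1 = 6
api2 - cache2: 8
api2 - api1 - cache2: 4 + 1 = 5
The minimum is 5 ms.

5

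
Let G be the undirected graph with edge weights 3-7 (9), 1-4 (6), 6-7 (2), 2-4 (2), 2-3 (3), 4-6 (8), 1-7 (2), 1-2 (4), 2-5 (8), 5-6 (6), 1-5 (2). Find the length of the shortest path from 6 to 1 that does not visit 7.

8

Candidate routes:
6 - 4 - 2 - 5 - 1: 8 + 2 + 8 + 2 = 20
6 - 4 - 2 - 1: 8 + 2 + 4 = 14
6 - 5 - 2 - 1: 6 + 8 + 4 = 18
6 - 5 - 2 - 4 - 1: 6 + 8 + 2 + 6 = 22
6 - 5 - 1: 6 + 2 = 8
6 - 4 - 1: 8 + 6 = 14
The minimum is 8.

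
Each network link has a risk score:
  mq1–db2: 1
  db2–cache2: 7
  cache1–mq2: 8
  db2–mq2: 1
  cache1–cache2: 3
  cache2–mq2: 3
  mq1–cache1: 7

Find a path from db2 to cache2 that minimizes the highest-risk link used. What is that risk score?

3

Candidate routes:
db2-mq2-cache1-cache2: max(1, 8, 3) = 8
db2-mq1-cache1-cache2: max(1, 7, 3) = 7
db2-cache2: max(7) = 7
db2-mq2-cache2: max(1, 3) = 3
db2-mq1-cache1-mq2-cache2: max(1, 7, 8, 3) = 8
The minimum achievable maximum is 3.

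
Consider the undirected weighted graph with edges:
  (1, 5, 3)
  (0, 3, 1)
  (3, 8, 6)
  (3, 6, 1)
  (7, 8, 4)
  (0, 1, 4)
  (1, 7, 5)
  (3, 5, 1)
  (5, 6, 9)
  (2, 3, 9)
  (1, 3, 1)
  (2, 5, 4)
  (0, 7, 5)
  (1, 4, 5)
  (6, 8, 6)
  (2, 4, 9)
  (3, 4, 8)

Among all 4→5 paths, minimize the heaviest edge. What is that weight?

Comparing a few candidate routes:
4 → 1 → 3 → 5: max(5, 1, 1) = 5
4 → 1 → 5: max(5, 3) = 5
4 → 1 → 0 → 3 → 5: max(5, 4, 1, 1) = 5
4 → 1 → 7 → 0 → 3 → 5: max(5, 5, 5, 1, 1) = 5
Best route has worst link 5.

5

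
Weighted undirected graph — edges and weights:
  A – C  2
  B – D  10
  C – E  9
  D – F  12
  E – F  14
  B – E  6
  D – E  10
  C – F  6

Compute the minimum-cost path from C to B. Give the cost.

Checking several routes:
C → F → D → E → B: 6 + 12 + 10 + 6 = 34
C → E → B: 9 + 6 = 15
C → F → E → B: 6 + 14 + 6 = 26
C → F → D → B: 6 + 12 + 10 = 28
C → E → D → B: 9 + 10 + 10 = 29
Shortest: 15.

15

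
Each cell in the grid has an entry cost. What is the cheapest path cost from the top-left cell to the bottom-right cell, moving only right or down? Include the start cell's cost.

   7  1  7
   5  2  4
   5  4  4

18

Cheapest: [0,0] → [0,1] → [1,1] → [1,2] → [2,2]
  7 + 1 + 2 + 4 + 4 = 18
For comparison, the top-then-right route costs 23.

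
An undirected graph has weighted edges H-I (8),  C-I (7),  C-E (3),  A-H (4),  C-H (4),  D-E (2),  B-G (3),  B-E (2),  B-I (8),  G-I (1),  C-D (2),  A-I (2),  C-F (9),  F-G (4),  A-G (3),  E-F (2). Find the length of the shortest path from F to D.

A few of the F→D routes:
F - G - B - E - D: 4 + 3 + 2 + 2 = 11
F - E - D: 2 + 2 = 4
F - E - C - D: 2 + 3 + 2 = 7
F - G - B - E - C - D: 4 + 3 + 2 + 3 + 2 = 14
F - C - D: 9 + 2 = 11
Best route has total 4.

4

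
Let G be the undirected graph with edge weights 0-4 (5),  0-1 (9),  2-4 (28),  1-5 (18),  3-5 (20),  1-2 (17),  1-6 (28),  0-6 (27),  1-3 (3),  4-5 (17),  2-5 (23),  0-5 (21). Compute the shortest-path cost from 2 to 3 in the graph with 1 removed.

Routes from 2 to 3 avoiding 1:
2 -> 4 -> 5 -> 3: 28 + 17 + 20 = 65
2 -> 4 -> 0 -> 5 -> 3: 28 + 5 + 21 + 20 = 74
2 -> 5 -> 3: 23 + 20 = 43
Shortest: 43.

43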